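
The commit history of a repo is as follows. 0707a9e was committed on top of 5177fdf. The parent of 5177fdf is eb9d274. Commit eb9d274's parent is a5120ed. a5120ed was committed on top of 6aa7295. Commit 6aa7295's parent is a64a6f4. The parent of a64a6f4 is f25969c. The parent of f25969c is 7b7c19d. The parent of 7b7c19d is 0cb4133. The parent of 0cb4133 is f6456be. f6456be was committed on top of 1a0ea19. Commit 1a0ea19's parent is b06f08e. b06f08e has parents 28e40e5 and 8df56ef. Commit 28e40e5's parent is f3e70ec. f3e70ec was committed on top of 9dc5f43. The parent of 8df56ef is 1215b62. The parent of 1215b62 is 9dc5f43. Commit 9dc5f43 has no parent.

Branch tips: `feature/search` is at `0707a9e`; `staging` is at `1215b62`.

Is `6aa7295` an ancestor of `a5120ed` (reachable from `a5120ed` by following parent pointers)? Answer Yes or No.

Ancestors of a5120ed (commits reachable by following parents): {0cb4133, 1215b62, 1a0ea19, 28e40e5, 6aa7295, 7b7c19d, 8df56ef, 9dc5f43, a5120ed, a64a6f4, b06f08e, f25969c, f3e70ec, f6456be}.
6aa7295 is in that set, so it is an ancestor of a5120ed.

Yes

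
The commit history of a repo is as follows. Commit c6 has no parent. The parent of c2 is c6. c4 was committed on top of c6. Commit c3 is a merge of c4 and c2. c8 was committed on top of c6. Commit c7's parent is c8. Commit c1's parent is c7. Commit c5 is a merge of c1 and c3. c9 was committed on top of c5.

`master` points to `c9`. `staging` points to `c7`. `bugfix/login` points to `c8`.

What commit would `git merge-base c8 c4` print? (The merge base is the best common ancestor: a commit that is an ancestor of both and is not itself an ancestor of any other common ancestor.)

Ancestors of c8: {c6, c8}.
Ancestors of c4: {c4, c6}.
Common ancestors: {c6}.
The only common ancestor is c6, so it is the merge base.

c6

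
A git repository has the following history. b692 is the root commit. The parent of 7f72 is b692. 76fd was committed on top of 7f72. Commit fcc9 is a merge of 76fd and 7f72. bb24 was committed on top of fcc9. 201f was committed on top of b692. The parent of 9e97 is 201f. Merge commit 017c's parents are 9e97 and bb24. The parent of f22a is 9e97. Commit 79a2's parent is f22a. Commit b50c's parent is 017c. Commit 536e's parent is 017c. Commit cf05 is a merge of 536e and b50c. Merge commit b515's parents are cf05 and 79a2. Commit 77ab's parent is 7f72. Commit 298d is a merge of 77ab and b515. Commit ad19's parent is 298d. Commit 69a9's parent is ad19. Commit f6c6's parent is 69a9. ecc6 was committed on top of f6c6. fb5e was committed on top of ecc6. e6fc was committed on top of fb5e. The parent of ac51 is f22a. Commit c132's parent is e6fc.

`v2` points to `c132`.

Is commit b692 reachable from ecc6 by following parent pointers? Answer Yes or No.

Yes

Ancestors of ecc6 (commits reachable by following parents): {017c, 201f, 298d, 536e, 69a9, 76fd, 77ab, 79a2, 7f72, 9e97, ad19, b50c, b515, b692, bb24, cf05, ecc6, f22a, f6c6, fcc9}.
b692 is in that set, so it is an ancestor of ecc6.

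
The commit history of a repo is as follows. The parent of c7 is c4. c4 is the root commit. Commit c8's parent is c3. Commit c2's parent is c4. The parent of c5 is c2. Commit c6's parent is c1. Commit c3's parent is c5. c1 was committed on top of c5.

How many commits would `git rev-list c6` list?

Walking parent pointers from c6: reachable set = {c1, c2, c4, c5, c6}.
That is 5 commits.

5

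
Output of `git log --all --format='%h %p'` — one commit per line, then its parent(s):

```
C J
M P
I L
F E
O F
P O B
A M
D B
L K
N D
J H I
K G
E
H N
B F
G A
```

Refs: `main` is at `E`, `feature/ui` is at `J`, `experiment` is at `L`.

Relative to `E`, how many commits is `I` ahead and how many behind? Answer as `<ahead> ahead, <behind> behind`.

10 ahead, 0 behind

Reachable from I: {A, B, E, F, G, I, K, L, M, O, P}.
Reachable from E: {E}.
Only in I's history (ahead): {A, B, F, G, I, K, L, M, O, P} — 10.
Only in E's history (behind): {} — 0.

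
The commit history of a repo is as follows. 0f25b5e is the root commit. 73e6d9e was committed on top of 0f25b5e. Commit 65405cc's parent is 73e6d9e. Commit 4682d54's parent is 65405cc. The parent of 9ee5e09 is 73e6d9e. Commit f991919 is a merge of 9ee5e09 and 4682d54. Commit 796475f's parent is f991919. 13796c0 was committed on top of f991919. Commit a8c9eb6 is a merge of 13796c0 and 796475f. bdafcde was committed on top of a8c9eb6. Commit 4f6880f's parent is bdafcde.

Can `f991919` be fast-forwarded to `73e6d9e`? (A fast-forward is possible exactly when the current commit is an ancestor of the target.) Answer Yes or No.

A fast-forward from f991919 to 73e6d9e is possible iff f991919 is an ancestor of 73e6d9e.
Ancestors of 73e6d9e: {0f25b5e, 73e6d9e}.
f991919 is not among them, so fast-forward is not possible.

No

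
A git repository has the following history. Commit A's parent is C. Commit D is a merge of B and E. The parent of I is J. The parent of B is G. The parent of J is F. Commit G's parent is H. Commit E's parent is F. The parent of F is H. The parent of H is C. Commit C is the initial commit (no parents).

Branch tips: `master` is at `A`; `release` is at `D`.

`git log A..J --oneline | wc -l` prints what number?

3

Reachable from J: {C, F, H, J}.
Reachable from A: {A, C}.
In J's history but not A's: {F, H, J} — 3 commits.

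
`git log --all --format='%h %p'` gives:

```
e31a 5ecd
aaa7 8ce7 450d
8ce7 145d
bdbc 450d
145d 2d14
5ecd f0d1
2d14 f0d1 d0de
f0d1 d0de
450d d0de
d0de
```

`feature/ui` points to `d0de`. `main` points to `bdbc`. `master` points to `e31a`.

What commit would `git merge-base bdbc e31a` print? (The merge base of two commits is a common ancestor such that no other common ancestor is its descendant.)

Ancestors of bdbc: {450d, bdbc, d0de}.
Ancestors of e31a: {5ecd, d0de, e31a, f0d1}.
Common ancestors: {d0de}.
The only common ancestor is d0de, so it is the merge base.

d0de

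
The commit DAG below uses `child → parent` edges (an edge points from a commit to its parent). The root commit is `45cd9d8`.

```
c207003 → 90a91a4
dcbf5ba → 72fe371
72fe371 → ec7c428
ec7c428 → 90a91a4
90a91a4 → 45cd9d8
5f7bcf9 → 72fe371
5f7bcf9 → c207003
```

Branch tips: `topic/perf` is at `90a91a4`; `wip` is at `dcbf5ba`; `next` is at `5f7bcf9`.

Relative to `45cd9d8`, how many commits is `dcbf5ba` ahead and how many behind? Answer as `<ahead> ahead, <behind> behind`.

4 ahead, 0 behind

Reachable from dcbf5ba: {45cd9d8, 72fe371, 90a91a4, dcbf5ba, ec7c428}.
Reachable from 45cd9d8: {45cd9d8}.
Only in dcbf5ba's history (ahead): {72fe371, 90a91a4, dcbf5ba, ec7c428} — 4.
Only in 45cd9d8's history (behind): {} — 0.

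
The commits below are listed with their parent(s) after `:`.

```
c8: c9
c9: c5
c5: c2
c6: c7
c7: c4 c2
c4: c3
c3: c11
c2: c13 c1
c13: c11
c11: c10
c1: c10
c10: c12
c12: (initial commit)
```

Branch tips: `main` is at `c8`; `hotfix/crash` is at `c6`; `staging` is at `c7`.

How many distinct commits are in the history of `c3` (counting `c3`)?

Walking parent pointers from c3: reachable set = {c10, c11, c12, c3}.
That is 4 commits.

4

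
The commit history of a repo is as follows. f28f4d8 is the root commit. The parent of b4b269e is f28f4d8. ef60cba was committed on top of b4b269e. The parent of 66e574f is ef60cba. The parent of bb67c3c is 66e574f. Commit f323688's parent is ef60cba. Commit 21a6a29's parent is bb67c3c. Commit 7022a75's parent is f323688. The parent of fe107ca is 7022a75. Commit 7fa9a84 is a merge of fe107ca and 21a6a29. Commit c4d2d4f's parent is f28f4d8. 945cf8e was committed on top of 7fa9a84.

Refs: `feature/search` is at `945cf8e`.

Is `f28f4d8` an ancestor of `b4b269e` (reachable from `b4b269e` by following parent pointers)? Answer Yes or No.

Ancestors of b4b269e (commits reachable by following parents): {b4b269e, f28f4d8}.
f28f4d8 is in that set, so it is an ancestor of b4b269e.

Yes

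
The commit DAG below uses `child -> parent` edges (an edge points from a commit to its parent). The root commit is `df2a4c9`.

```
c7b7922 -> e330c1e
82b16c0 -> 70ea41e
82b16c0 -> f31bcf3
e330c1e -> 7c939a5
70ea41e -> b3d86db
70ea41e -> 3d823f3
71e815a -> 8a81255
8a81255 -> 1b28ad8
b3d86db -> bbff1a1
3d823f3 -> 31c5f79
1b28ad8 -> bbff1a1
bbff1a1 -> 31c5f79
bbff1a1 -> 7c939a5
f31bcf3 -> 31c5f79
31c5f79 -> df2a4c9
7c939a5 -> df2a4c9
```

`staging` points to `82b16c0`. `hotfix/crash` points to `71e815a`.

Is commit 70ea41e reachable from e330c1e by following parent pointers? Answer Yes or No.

No

Ancestors of e330c1e: {7c939a5, df2a4c9, e330c1e}.
70ea41e is not in that set, so it is not an ancestor of e330c1e.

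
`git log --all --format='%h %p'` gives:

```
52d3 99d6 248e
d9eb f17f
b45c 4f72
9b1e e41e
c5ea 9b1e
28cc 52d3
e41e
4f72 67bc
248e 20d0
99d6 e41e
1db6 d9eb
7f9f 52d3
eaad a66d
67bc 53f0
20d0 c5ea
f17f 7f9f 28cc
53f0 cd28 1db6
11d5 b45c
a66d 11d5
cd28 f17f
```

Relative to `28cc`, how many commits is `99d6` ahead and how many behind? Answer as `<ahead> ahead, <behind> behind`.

0 ahead, 6 behind

Reachable from 99d6: {99d6, e41e}.
Reachable from 28cc: {20d0, 248e, 28cc, 52d3, 99d6, 9b1e, c5ea, e41e}.
Only in 99d6's history (ahead): {} — 0.
Only in 28cc's history (behind): {20d0, 248e, 28cc, 52d3, 9b1e, c5ea} — 6.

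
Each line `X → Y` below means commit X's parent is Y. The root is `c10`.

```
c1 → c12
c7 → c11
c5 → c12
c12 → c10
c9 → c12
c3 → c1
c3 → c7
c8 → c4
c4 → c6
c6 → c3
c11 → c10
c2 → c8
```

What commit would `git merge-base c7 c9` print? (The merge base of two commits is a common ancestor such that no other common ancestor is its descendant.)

Ancestors of c7: {c10, c11, c7}.
Ancestors of c9: {c10, c12, c9}.
Common ancestors: {c10}.
The only common ancestor is c10, so it is the merge base.

c10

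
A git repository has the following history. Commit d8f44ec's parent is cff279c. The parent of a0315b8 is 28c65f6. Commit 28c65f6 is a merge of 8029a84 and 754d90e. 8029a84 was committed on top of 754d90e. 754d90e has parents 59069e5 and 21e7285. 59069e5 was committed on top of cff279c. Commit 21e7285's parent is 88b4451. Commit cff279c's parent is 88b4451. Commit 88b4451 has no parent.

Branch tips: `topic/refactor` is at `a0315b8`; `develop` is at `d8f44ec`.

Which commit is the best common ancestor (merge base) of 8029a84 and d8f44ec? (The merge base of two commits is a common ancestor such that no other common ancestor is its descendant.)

cff279c

Ancestors of 8029a84: {21e7285, 59069e5, 754d90e, 8029a84, 88b4451, cff279c}.
Ancestors of d8f44ec: {88b4451, cff279c, d8f44ec}.
Common ancestors: {88b4451, cff279c}.
Among these, cff279c is not an ancestor of any other common ancestor — it is the merge base.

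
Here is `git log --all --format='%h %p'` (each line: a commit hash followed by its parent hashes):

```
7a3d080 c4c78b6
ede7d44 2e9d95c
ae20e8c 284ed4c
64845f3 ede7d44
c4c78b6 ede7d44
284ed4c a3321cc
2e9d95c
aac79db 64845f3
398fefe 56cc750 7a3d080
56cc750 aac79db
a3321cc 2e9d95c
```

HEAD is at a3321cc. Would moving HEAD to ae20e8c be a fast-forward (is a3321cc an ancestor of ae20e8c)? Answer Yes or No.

Yes

A fast-forward from a3321cc to ae20e8c is possible iff a3321cc is an ancestor of ae20e8c.
Ancestors of ae20e8c: {284ed4c, 2e9d95c, a3321cc, ae20e8c}.
a3321cc is among them, so fast-forward is possible.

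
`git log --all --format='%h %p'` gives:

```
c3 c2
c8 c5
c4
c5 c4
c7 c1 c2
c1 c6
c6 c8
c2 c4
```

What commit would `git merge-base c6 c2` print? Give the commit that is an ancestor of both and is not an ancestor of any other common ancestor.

Ancestors of c6: {c4, c5, c6, c8}.
Ancestors of c2: {c2, c4}.
Common ancestors: {c4}.
The only common ancestor is c4, so it is the merge base.

c4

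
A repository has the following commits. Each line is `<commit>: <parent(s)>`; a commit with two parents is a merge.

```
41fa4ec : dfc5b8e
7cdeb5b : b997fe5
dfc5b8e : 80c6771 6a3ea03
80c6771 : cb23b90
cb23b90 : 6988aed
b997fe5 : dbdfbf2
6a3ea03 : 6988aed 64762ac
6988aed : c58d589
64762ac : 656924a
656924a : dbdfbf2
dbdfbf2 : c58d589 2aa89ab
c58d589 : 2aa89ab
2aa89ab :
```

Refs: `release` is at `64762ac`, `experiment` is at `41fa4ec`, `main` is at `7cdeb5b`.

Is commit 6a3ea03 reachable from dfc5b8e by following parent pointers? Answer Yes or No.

Yes

Ancestors of dfc5b8e (commits reachable by following parents): {2aa89ab, 64762ac, 656924a, 6988aed, 6a3ea03, 80c6771, c58d589, cb23b90, dbdfbf2, dfc5b8e}.
6a3ea03 is in that set, so it is an ancestor of dfc5b8e.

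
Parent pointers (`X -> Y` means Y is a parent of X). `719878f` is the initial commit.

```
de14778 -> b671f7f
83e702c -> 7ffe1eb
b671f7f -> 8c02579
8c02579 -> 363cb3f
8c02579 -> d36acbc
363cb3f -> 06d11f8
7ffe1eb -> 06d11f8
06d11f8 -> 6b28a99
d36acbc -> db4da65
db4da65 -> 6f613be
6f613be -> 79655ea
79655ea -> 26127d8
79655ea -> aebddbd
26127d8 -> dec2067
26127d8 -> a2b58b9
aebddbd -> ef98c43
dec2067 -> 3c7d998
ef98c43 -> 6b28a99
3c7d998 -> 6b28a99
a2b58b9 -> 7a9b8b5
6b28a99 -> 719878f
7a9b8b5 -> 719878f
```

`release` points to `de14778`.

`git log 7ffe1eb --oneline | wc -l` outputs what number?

Walking parent pointers from 7ffe1eb: reachable set = {06d11f8, 6b28a99, 719878f, 7ffe1eb}.
That is 4 commits.

4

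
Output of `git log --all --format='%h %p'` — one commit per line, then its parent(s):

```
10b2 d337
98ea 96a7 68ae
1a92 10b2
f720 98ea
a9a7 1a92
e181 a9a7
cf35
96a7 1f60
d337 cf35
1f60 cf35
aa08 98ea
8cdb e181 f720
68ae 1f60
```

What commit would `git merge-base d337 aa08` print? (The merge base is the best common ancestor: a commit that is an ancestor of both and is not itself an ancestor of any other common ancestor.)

cf35

Ancestors of d337: {cf35, d337}.
Ancestors of aa08: {1f60, 68ae, 96a7, 98ea, aa08, cf35}.
Common ancestors: {cf35}.
The only common ancestor is cf35, so it is the merge base.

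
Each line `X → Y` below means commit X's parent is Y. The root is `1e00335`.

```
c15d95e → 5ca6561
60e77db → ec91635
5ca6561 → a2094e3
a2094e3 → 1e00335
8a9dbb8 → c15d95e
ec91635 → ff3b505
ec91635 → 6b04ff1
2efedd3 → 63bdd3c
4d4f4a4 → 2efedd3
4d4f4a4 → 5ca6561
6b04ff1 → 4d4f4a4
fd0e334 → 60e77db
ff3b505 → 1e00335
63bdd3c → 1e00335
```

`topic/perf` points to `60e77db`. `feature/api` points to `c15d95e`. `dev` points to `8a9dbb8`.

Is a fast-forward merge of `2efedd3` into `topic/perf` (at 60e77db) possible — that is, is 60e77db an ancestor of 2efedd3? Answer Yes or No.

No

A fast-forward from 60e77db to 2efedd3 is possible iff 60e77db is an ancestor of 2efedd3.
Ancestors of 2efedd3: {1e00335, 2efedd3, 63bdd3c}.
60e77db is not among them, so fast-forward is not possible.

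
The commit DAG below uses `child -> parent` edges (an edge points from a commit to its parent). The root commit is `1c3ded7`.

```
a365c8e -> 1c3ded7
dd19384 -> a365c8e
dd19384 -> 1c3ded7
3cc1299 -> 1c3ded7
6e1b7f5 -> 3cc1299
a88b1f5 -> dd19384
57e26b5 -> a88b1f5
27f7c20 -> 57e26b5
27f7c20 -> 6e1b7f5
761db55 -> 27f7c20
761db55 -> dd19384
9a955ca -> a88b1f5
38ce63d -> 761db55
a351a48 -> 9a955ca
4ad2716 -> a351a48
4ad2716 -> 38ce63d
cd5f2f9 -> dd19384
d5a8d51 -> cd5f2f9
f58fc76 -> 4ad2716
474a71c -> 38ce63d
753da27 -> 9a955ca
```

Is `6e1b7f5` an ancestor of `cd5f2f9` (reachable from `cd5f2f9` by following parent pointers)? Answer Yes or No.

No

Ancestors of cd5f2f9: {1c3ded7, a365c8e, cd5f2f9, dd19384}.
6e1b7f5 is not in that set, so it is not an ancestor of cd5f2f9.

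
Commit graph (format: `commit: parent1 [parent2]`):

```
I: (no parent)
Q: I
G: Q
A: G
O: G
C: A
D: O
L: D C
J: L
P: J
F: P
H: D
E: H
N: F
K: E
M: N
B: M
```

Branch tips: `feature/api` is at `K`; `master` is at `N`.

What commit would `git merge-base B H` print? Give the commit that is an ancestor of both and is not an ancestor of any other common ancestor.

D

Ancestors of B: {A, B, C, D, F, G, I, J, L, M, N, O, P, Q}.
Ancestors of H: {D, G, H, I, O, Q}.
Common ancestors: {D, G, I, O, Q}.
Among these, D is not an ancestor of any other common ancestor — it is the merge base.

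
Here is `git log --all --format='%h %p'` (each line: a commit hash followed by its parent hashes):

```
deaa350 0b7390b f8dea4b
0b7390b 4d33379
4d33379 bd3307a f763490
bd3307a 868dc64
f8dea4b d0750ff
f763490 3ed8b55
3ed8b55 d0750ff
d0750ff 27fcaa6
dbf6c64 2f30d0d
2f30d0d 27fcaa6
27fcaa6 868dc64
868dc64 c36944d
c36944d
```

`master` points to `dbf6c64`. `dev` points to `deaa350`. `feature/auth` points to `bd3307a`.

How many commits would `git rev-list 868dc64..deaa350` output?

9

Reachable from deaa350: {0b7390b, 27fcaa6, 3ed8b55, 4d33379, 868dc64, bd3307a, c36944d, d0750ff, deaa350, f763490, f8dea4b}.
Reachable from 868dc64: {868dc64, c36944d}.
In deaa350's history but not 868dc64's: {0b7390b, 27fcaa6, 3ed8b55, 4d33379, bd3307a, d0750ff, deaa350, f763490, f8dea4b} — 9 commits.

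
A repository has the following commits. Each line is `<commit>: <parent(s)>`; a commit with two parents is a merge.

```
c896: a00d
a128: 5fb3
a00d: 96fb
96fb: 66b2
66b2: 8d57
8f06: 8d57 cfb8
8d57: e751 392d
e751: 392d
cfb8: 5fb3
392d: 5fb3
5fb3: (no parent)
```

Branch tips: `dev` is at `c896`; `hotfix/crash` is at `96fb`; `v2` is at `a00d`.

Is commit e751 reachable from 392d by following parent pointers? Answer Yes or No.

No

Ancestors of 392d: {392d, 5fb3}.
e751 is not in that set, so it is not an ancestor of 392d.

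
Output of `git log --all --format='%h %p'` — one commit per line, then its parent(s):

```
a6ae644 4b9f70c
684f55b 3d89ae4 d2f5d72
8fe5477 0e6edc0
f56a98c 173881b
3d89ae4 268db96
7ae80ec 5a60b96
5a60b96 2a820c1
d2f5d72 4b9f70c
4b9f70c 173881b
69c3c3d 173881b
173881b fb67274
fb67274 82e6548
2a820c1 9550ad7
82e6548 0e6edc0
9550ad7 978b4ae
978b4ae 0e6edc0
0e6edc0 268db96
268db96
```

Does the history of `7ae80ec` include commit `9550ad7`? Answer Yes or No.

Yes

Ancestors of 7ae80ec (commits reachable by following parents): {0e6edc0, 268db96, 2a820c1, 5a60b96, 7ae80ec, 9550ad7, 978b4ae}.
9550ad7 is in that set, so it is an ancestor of 7ae80ec.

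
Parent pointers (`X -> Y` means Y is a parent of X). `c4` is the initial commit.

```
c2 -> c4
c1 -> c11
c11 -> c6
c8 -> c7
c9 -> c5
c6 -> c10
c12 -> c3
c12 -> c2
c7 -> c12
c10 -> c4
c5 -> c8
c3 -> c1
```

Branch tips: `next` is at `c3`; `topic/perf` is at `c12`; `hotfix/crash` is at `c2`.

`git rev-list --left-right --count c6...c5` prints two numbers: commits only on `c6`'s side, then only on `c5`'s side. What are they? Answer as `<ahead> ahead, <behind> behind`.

0 ahead, 8 behind

Reachable from c6: {c10, c4, c6}.
Reachable from c5: {c1, c10, c11, c12, c2, c3, c4, c5, c6, c7, c8}.
Only in c6's history (ahead): {} — 0.
Only in c5's history (behind): {c1, c11, c12, c2, c3, c5, c7, c8} — 8.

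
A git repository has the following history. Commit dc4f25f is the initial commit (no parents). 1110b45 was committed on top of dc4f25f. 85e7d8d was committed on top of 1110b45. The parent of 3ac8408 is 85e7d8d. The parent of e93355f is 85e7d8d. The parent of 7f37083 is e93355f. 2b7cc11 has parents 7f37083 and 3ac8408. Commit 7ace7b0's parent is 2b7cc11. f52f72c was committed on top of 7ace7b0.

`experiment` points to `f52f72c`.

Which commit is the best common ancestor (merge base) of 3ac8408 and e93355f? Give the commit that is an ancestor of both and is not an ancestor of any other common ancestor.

85e7d8d

Ancestors of 3ac8408: {1110b45, 3ac8408, 85e7d8d, dc4f25f}.
Ancestors of e93355f: {1110b45, 85e7d8d, dc4f25f, e93355f}.
Common ancestors: {1110b45, 85e7d8d, dc4f25f}.
Among these, 85e7d8d is not an ancestor of any other common ancestor — it is the merge base.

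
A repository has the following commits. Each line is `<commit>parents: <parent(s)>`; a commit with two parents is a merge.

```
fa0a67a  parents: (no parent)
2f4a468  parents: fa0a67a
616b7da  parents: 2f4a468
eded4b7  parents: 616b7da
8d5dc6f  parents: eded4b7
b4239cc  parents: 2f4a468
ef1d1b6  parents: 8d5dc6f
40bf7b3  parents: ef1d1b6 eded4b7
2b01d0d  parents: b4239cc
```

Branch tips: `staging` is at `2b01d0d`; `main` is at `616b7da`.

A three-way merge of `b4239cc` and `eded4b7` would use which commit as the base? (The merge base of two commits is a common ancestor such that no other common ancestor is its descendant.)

Ancestors of b4239cc: {2f4a468, b4239cc, fa0a67a}.
Ancestors of eded4b7: {2f4a468, 616b7da, eded4b7, fa0a67a}.
Common ancestors: {2f4a468, fa0a67a}.
Among these, 2f4a468 is not an ancestor of any other common ancestor — it is the merge base.

2f4a468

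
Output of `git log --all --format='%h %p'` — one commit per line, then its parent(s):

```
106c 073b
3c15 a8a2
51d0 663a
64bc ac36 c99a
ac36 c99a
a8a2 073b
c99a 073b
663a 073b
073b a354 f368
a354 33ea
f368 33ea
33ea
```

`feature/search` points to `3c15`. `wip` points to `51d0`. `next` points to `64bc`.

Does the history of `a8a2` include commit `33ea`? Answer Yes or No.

Ancestors of a8a2 (commits reachable by following parents): {073b, 33ea, a354, a8a2, f368}.
33ea is in that set, so it is an ancestor of a8a2.

Yes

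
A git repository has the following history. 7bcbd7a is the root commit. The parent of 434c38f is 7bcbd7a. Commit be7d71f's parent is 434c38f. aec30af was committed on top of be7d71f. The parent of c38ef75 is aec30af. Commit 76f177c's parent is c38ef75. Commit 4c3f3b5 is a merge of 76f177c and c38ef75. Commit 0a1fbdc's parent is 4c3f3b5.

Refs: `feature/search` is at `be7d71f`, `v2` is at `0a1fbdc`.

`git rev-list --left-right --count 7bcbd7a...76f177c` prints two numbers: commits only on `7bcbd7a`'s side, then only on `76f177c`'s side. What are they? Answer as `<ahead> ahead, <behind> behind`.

0 ahead, 5 behind

Reachable from 7bcbd7a: {7bcbd7a}.
Reachable from 76f177c: {434c38f, 76f177c, 7bcbd7a, aec30af, be7d71f, c38ef75}.
Only in 7bcbd7a's history (ahead): {} — 0.
Only in 76f177c's history (behind): {434c38f, 76f177c, aec30af, be7d71f, c38ef75} — 5.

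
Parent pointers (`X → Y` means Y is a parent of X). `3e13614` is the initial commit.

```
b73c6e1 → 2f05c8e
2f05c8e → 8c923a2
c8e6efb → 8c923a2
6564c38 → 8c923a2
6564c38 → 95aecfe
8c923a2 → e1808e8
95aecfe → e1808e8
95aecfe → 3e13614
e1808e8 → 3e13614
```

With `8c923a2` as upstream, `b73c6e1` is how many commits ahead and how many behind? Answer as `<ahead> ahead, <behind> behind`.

Reachable from b73c6e1: {2f05c8e, 3e13614, 8c923a2, b73c6e1, e1808e8}.
Reachable from 8c923a2: {3e13614, 8c923a2, e1808e8}.
Only in b73c6e1's history (ahead): {2f05c8e, b73c6e1} — 2.
Only in 8c923a2's history (behind): {} — 0.

2 ahead, 0 behind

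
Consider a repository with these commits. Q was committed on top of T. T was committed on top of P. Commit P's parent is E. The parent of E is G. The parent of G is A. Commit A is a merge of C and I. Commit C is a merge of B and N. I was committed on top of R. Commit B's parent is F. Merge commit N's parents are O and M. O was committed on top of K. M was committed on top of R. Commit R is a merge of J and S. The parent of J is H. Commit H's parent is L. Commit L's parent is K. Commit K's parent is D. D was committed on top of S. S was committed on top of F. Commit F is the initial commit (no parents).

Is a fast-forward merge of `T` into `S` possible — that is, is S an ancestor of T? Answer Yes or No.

A fast-forward from S to T is possible iff S is an ancestor of T.
Ancestors of T: {A, B, C, D, E, F, G, H, I, J, K, L, M, N, O, P, R, S, T}.
S is among them, so fast-forward is possible.

Yes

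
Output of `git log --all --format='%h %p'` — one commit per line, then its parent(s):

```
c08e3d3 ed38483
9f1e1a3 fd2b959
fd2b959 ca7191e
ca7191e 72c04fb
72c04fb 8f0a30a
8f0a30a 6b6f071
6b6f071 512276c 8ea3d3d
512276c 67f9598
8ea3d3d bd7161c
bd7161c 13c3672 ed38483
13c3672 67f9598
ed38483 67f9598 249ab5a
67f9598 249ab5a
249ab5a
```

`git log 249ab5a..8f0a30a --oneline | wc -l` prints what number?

8

Reachable from 8f0a30a: {13c3672, 249ab5a, 512276c, 67f9598, 6b6f071, 8ea3d3d, 8f0a30a, bd7161c, ed38483}.
Reachable from 249ab5a: {249ab5a}.
In 8f0a30a's history but not 249ab5a's: {13c3672, 512276c, 67f9598, 6b6f071, 8ea3d3d, 8f0a30a, bd7161c, ed38483} — 8 commits.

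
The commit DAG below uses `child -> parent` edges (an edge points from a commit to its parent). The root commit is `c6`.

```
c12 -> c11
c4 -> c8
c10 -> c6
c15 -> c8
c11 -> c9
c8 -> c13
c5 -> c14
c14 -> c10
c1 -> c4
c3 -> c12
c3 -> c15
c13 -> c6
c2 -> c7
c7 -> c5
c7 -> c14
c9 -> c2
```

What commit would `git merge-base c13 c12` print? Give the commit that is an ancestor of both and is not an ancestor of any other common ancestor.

c6

Ancestors of c13: {c13, c6}.
Ancestors of c12: {c10, c11, c12, c14, c2, c5, c6, c7, c9}.
Common ancestors: {c6}.
The only common ancestor is c6, so it is the merge base.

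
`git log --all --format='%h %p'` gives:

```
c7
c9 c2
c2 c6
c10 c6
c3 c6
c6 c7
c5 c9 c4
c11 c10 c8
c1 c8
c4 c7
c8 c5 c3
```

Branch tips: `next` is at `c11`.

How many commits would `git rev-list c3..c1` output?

6

Reachable from c1: {c1, c2, c3, c4, c5, c6, c7, c8, c9}.
Reachable from c3: {c3, c6, c7}.
In c1's history but not c3's: {c1, c2, c4, c5, c8, c9} — 6 commits.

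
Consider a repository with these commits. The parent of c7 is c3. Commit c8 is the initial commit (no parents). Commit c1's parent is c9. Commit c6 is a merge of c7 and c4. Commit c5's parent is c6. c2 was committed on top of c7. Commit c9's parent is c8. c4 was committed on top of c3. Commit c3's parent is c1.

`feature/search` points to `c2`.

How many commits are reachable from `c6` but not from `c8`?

Reachable from c6: {c1, c3, c4, c6, c7, c8, c9}.
Reachable from c8: {c8}.
In c6's history but not c8's: {c1, c3, c4, c6, c7, c9} — 6 commits.

6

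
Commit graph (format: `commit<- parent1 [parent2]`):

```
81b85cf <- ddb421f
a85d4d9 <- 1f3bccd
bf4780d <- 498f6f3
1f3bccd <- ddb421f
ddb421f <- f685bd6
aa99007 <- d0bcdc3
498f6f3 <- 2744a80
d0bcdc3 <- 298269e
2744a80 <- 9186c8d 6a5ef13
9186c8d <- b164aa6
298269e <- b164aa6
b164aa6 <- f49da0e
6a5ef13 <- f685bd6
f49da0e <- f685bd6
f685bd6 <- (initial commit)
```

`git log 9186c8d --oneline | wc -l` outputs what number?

4

Walking parent pointers from 9186c8d: reachable set = {9186c8d, b164aa6, f49da0e, f685bd6}.
That is 4 commits.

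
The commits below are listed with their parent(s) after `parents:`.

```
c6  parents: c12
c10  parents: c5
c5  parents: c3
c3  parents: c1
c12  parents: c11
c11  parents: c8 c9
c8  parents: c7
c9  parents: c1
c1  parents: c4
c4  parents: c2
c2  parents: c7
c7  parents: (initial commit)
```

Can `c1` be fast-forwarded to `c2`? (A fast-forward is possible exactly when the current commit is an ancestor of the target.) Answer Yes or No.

No

A fast-forward from c1 to c2 is possible iff c1 is an ancestor of c2.
Ancestors of c2: {c2, c7}.
c1 is not among them, so fast-forward is not possible.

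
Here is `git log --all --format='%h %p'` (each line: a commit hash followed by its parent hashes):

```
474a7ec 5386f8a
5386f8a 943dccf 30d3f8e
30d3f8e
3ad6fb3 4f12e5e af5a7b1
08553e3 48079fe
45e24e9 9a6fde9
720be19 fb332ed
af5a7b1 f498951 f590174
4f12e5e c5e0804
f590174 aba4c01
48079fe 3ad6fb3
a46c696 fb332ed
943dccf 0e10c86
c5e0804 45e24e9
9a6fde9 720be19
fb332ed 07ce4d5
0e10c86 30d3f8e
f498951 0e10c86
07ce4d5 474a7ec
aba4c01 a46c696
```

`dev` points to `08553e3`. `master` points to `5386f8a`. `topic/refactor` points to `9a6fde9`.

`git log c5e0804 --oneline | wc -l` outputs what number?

11

Walking parent pointers from c5e0804: reachable set = {07ce4d5, 0e10c86, 30d3f8e, 45e24e9, 474a7ec, 5386f8a, 720be19, 943dccf, 9a6fde9, c5e0804, fb332ed}.
That is 11 commits.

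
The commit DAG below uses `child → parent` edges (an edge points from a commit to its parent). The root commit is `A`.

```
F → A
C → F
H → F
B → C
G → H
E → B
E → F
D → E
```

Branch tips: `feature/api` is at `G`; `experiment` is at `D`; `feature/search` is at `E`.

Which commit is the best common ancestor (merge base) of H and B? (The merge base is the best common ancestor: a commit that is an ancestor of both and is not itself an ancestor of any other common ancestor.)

Ancestors of H: {A, F, H}.
Ancestors of B: {A, B, C, F}.
Common ancestors: {A, F}.
Among these, F is not an ancestor of any other common ancestor — it is the merge base.

F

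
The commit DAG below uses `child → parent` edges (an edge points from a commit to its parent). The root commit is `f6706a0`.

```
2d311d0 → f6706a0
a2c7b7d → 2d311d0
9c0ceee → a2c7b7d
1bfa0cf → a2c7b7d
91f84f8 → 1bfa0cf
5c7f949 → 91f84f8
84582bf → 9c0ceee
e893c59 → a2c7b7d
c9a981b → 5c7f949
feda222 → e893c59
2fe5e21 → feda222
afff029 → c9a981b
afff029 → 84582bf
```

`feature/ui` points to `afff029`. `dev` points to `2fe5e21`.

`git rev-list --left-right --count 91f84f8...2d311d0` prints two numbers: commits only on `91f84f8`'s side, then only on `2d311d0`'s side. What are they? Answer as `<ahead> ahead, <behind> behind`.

3 ahead, 0 behind

Reachable from 91f84f8: {1bfa0cf, 2d311d0, 91f84f8, a2c7b7d, f6706a0}.
Reachable from 2d311d0: {2d311d0, f6706a0}.
Only in 91f84f8's history (ahead): {1bfa0cf, 91f84f8, a2c7b7d} — 3.
Only in 2d311d0's history (behind): {} — 0.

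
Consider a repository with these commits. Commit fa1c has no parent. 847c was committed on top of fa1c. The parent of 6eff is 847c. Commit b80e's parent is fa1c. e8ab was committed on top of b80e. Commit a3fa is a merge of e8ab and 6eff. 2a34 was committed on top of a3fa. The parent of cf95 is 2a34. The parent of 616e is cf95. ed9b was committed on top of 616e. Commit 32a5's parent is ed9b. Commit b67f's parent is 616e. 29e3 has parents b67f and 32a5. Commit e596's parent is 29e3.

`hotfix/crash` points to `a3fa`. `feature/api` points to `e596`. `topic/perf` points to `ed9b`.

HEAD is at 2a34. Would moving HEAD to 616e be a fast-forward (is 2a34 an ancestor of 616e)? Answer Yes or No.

A fast-forward from 2a34 to 616e is possible iff 2a34 is an ancestor of 616e.
Ancestors of 616e: {2a34, 616e, 6eff, 847c, a3fa, b80e, cf95, e8ab, fa1c}.
2a34 is among them, so fast-forward is possible.

Yes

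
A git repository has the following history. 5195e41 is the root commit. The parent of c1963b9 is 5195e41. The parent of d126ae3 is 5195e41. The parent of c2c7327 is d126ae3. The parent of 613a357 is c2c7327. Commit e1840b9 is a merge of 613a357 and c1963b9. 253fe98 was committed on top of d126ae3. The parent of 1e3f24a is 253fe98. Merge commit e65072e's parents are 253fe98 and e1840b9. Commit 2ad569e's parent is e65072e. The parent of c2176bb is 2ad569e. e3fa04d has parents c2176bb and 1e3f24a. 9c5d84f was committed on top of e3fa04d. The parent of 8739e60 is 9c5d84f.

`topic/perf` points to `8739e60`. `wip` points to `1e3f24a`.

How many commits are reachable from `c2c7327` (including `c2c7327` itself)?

3

Walking parent pointers from c2c7327: reachable set = {5195e41, c2c7327, d126ae3}.
That is 3 commits.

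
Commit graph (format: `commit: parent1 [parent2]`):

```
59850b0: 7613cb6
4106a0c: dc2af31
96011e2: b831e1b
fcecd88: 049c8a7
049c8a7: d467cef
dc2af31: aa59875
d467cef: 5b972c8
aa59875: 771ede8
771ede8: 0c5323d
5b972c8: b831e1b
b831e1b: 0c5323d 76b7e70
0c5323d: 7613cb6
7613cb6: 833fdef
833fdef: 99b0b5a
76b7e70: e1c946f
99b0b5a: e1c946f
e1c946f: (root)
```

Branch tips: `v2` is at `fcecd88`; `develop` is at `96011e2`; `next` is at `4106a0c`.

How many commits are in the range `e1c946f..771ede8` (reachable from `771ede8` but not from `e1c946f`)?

5

Reachable from 771ede8: {0c5323d, 7613cb6, 771ede8, 833fdef, 99b0b5a, e1c946f}.
Reachable from e1c946f: {e1c946f}.
In 771ede8's history but not e1c946f's: {0c5323d, 7613cb6, 771ede8, 833fdef, 99b0b5a} — 5 commits.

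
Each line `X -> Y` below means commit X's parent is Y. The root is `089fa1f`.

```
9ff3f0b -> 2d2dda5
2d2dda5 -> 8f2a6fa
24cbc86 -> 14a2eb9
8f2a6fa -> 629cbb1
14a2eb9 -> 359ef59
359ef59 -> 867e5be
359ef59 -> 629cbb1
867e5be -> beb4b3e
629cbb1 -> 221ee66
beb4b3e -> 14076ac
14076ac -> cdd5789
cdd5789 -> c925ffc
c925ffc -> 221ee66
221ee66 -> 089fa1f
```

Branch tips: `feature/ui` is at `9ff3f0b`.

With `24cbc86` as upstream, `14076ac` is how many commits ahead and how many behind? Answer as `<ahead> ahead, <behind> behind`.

Reachable from 14076ac: {089fa1f, 14076ac, 221ee66, c925ffc, cdd5789}.
Reachable from 24cbc86: {089fa1f, 14076ac, 14a2eb9, 221ee66, 24cbc86, 359ef59, 629cbb1, 867e5be, beb4b3e, c925ffc, cdd5789}.
Only in 14076ac's history (ahead): {} — 0.
Only in 24cbc86's history (behind): {14a2eb9, 24cbc86, 359ef59, 629cbb1, 867e5be, beb4b3e} — 6.

0 ahead, 6 behind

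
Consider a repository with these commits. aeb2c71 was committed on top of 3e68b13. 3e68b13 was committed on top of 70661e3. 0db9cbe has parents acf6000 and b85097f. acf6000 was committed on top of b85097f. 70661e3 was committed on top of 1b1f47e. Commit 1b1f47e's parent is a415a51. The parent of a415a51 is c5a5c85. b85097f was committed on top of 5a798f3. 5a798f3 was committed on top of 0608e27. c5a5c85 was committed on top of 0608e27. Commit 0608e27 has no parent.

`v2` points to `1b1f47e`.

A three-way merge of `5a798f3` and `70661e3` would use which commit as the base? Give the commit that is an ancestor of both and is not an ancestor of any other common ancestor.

Ancestors of 5a798f3: {0608e27, 5a798f3}.
Ancestors of 70661e3: {0608e27, 1b1f47e, 70661e3, a415a51, c5a5c85}.
Common ancestors: {0608e27}.
The only common ancestor is 0608e27, so it is the merge base.

0608e27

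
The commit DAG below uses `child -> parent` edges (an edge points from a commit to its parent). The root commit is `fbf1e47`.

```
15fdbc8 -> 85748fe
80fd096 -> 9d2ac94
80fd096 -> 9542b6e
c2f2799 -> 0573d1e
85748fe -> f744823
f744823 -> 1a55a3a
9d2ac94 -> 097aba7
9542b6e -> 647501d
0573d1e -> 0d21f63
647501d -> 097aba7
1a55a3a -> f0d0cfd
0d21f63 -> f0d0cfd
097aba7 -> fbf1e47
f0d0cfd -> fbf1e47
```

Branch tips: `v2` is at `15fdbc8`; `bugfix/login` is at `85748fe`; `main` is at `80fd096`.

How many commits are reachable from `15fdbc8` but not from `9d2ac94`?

Reachable from 15fdbc8: {15fdbc8, 1a55a3a, 85748fe, f0d0cfd, f744823, fbf1e47}.
Reachable from 9d2ac94: {097aba7, 9d2ac94, fbf1e47}.
In 15fdbc8's history but not 9d2ac94's: {15fdbc8, 1a55a3a, 85748fe, f0d0cfd, f744823} — 5 commits.

5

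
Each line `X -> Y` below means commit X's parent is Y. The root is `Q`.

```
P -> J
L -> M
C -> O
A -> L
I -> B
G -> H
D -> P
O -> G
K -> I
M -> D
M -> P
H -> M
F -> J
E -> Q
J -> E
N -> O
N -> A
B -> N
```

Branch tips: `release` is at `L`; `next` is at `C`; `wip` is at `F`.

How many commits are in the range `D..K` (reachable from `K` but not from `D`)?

10

Reachable from K: {A, B, D, E, G, H, I, J, K, L, M, N, O, P, Q}.
Reachable from D: {D, E, J, P, Q}.
In K's history but not D's: {A, B, G, H, I, K, L, M, N, O} — 10 commits.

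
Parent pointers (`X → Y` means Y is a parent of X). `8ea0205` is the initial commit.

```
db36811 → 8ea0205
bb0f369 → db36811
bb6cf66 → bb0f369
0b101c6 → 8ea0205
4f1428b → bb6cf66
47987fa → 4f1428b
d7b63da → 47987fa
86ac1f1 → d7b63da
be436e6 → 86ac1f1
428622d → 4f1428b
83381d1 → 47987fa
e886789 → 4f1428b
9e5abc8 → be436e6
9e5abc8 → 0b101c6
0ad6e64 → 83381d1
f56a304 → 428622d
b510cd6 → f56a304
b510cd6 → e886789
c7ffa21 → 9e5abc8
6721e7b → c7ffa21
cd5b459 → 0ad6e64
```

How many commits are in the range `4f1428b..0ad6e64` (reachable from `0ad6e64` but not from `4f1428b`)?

Reachable from 0ad6e64: {0ad6e64, 47987fa, 4f1428b, 83381d1, 8ea0205, bb0f369, bb6cf66, db36811}.
Reachable from 4f1428b: {4f1428b, 8ea0205, bb0f369, bb6cf66, db36811}.
In 0ad6e64's history but not 4f1428b's: {0ad6e64, 47987fa, 83381d1} — 3 commits.

3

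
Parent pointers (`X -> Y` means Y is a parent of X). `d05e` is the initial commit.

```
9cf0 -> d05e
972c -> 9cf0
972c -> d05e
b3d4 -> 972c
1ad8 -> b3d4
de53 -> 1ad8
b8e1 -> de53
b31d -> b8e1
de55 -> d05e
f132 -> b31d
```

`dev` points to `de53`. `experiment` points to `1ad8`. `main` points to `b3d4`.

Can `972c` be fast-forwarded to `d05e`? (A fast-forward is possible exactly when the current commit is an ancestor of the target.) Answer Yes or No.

No

A fast-forward from 972c to d05e is possible iff 972c is an ancestor of d05e.
Ancestors of d05e: {d05e}.
972c is not among them, so fast-forward is not possible.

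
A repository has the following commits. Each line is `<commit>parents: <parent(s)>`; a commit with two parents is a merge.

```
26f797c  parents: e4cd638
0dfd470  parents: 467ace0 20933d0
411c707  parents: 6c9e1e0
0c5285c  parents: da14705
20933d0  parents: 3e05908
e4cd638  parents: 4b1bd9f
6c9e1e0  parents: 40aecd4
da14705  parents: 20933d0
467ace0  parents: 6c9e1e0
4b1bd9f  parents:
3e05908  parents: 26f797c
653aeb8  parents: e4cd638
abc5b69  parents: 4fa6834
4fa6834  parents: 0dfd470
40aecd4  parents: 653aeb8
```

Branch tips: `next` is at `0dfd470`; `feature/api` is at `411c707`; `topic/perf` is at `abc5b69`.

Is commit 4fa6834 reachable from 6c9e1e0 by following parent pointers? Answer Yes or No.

No

Ancestors of 6c9e1e0: {40aecd4, 4b1bd9f, 653aeb8, 6c9e1e0, e4cd638}.
4fa6834 is not in that set, so it is not an ancestor of 6c9e1e0.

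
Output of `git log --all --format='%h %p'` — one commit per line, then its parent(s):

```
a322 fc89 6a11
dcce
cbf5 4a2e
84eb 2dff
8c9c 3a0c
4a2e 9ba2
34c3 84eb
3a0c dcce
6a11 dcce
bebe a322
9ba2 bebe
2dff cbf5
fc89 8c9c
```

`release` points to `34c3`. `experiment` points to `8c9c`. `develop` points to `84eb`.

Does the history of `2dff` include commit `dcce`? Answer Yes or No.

Yes

Ancestors of 2dff (commits reachable by following parents): {2dff, 3a0c, 4a2e, 6a11, 8c9c, 9ba2, a322, bebe, cbf5, dcce, fc89}.
dcce is in that set, so it is an ancestor of 2dff.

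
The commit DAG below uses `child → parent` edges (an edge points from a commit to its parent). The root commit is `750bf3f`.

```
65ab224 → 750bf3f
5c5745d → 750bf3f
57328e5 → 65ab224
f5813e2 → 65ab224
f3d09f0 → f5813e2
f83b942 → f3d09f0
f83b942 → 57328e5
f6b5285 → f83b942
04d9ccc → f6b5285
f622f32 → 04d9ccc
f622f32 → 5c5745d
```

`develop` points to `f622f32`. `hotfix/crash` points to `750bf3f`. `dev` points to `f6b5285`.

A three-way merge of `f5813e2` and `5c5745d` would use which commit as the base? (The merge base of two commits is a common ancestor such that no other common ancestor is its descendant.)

750bf3f

Ancestors of f5813e2: {65ab224, 750bf3f, f5813e2}.
Ancestors of 5c5745d: {5c5745d, 750bf3f}.
Common ancestors: {750bf3f}.
The only common ancestor is 750bf3f, so it is the merge base.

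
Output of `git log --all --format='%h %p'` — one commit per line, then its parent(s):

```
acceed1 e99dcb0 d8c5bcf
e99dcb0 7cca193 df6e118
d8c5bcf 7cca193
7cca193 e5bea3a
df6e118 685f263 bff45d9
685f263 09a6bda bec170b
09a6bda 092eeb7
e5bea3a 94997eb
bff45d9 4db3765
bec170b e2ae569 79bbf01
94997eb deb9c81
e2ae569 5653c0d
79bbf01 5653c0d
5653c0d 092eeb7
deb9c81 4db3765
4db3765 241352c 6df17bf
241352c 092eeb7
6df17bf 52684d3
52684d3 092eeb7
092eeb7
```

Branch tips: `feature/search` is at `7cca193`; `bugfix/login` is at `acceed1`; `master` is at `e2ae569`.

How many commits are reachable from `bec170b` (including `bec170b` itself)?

5

Walking parent pointers from bec170b: reachable set = {092eeb7, 5653c0d, 79bbf01, bec170b, e2ae569}.
That is 5 commits.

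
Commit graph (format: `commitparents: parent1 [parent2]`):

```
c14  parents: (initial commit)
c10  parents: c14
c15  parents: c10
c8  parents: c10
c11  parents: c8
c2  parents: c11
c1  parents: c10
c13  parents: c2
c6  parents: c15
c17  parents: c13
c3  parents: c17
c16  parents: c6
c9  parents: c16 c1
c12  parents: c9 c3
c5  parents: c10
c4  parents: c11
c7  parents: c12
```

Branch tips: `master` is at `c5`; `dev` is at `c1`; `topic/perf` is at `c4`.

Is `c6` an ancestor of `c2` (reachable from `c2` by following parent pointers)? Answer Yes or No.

Ancestors of c2: {c10, c11, c14, c2, c8}.
c6 is not in that set, so it is not an ancestor of c2.

No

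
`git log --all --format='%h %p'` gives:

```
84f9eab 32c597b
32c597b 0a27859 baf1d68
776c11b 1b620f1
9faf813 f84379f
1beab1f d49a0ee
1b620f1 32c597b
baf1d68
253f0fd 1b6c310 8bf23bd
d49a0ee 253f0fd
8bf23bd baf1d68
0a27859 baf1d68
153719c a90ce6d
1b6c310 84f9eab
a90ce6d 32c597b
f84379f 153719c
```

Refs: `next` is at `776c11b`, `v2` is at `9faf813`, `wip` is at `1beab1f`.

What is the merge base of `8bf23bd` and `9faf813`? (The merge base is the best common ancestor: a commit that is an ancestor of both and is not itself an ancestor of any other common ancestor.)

Ancestors of 8bf23bd: {8bf23bd, baf1d68}.
Ancestors of 9faf813: {0a27859, 153719c, 32c597b, 9faf813, a90ce6d, baf1d68, f84379f}.
Common ancestors: {baf1d68}.
The only common ancestor is baf1d68, so it is the merge base.

baf1d68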